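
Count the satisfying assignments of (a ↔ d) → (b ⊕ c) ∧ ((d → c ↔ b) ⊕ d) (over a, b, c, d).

a | b | c | d || (a ↔ d) | (b ⊕ c) | (d → c) | ((d → c) ↔ b) | (((d → c) ↔ b) ⊕ d) | φ
F | F | F | F ||    T    |    F    |    T    |       F       |          F          | F
F | F | F | T ||    F    |    F    |    F    |       T       |          F          | T
F | F | T | F ||    T    |    T    |    T    |       F       |          F          | F
F | F | T | T ||    F    |    T    |    T    |       F       |          T          | T
F | T | F | F ||    T    |    T    |    T    |       T       |          T          | T
F | T | F | T ||    F    |    T    |    F    |       F       |          T          | T
F | T | T | F ||    T    |    F    |    T    |       T       |          T          | F
F | T | T | T ||    F    |    F    |    T    |       T       |          F          | T
T | F | F | F ||    F    |    F    |    T    |       F       |          F          | T
T | F | F | T ||    T    |    F    |    F    |       T       |          F          | F
T | F | T | F ||    F    |    T    |    T    |       F       |          F          | T
T | F | T | T ||    T    |    T    |    T    |       F       |          T          | T
T | T | F | F ||    F    |    T    |    T    |       T       |          T          | T
T | T | F | T ||    T    |    T    |    F    |       F       |          T          | T
T | T | T | F ||    F    |    F    |    T    |       T       |          T          | T
T | T | T | T ||    T    |    F    |    T    |       T       |          F          | F
The formula is true on 11 of the 16 rows.

11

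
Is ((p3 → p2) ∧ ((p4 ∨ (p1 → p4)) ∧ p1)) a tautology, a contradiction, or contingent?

contingent

p1 | p2 | p3 | p4 || (p3 → p2) | (p1 → p4) | (p4 ∨ (p1 → p4)) | ((p4 ∨ (p1 → p4)) ∧ p1) | φ
T  | T  | T  | T  ||     T     |     T     |        T         |            T            | T
T  | T  | T  | F  ||     T     |     F     |        F         |            F            | F
T  | T  | F  | T  ||     T     |     T     |        T         |            T            | T
T  | T  | F  | F  ||     T     |     F     |        F         |            F            | F
T  | F  | T  | T  ||     F     |     T     |        T         |            T            | F
T  | F  | T  | F  ||     F     |     F     |        F         |            F            | F
T  | F  | F  | T  ||     T     |     T     |        T         |            T            | T
T  | F  | F  | F  ||     T     |     F     |        F         |            F            | F
F  | T  | T  | T  ||     T     |     T     |        T         |            F            | F
F  | T  | T  | F  ||     T     |     T     |        T         |            F            | F
F  | T  | F  | T  ||     T     |     T     |        T         |            F            | F
F  | T  | F  | F  ||     T     |     T     |        T         |            F            | F
F  | F  | T  | T  ||     F     |     T     |        T         |            F            | F
F  | F  | T  | F  ||     F     |     T     |        T         |            F            | F
F  | F  | F  | T  ||     T     |     T     |        T         |            F            | F
F  | F  | F  | F  ||     T     |     T     |        T         |            F            | F
3 of 16 rows are T, so the formula is contingent.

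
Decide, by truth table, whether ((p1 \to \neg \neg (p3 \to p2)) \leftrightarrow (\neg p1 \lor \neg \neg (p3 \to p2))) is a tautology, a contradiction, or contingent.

  p1  |   p2  |   p3  |   φ  
----- | ----- | ----- | -----
False | False | False |  True
False | False |  True |  True
False |  True | False |  True
False |  True |  True |  True
 True | False | False |  True
 True | False |  True |  True
 True |  True | False |  True
 True |  True |  True |  True
Every row is True, so the formula is a tautology.

tautology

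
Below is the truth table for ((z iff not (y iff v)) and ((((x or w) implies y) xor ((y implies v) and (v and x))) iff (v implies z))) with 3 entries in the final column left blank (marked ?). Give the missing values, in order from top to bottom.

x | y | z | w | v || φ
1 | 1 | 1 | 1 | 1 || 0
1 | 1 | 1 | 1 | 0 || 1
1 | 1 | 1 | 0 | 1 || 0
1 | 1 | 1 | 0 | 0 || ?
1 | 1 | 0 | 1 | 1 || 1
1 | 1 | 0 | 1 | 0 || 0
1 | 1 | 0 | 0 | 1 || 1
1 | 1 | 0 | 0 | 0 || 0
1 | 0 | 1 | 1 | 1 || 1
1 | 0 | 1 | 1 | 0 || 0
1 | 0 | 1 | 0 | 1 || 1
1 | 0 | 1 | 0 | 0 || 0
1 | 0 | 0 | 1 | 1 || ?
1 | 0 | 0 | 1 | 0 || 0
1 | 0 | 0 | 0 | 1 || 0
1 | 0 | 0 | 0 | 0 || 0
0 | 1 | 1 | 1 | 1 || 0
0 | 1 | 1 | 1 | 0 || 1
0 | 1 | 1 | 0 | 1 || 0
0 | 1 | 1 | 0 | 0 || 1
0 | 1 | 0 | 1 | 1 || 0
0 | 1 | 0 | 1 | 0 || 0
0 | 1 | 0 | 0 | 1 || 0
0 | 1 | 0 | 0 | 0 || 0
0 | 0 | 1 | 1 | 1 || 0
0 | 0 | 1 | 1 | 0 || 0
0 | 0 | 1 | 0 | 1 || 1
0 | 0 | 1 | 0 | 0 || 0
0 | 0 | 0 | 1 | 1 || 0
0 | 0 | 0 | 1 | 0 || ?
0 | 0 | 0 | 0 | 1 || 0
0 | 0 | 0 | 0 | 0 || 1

Row x=1, y=1, z=1, w=0, v=0: (z iff not (y iff v)) = 1, ((((x or w) implies y) xor ((y implies v) and (v and x))) iff (v implies z)) = 1, so the formula = 1.
Row x=1, y=0, z=0, w=1, v=1: (z iff not (y iff v)) = 0, ((((x or w) implies y) xor ((y implies v) and (v and x))) iff (v implies z)) = 0, so the formula = 0.
Row x=0, y=0, z=0, w=1, v=0: (z iff not (y iff v)) = 1, ((((x or w) implies y) xor ((y implies v) and (v and x))) iff (v implies z)) = 0, so the formula = 0.

1, 0, 0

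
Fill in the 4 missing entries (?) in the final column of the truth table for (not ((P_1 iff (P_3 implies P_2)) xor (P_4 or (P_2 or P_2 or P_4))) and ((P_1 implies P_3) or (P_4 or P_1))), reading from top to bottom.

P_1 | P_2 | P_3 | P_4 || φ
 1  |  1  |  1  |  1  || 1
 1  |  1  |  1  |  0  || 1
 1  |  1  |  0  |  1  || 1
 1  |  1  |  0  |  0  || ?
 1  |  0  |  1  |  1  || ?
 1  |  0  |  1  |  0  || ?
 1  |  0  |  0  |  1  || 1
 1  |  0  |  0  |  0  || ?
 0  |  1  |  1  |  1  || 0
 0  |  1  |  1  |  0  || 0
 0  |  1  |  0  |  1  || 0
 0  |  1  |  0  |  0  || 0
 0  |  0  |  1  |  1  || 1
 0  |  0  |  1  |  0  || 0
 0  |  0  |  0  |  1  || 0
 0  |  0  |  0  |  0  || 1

1, 0, 1, 0

Row P_1=1, P_2=1, P_3=0, P_4=0: not ((P_1 iff (P_3 implies P_2)) xor (P_4 or (P_2 or P_2 or P_4))) = 1, ((P_1 implies P_3) or (P_4 or P_1)) = 1, so the formula = 1.
Row P_1=1, P_2=0, P_3=1, P_4=1: not ((P_1 iff (P_3 implies P_2)) xor (P_4 or (P_2 or P_2 or P_4))) = 0, ((P_1 implies P_3) or (P_4 or P_1)) = 1, so the formula = 0.
Row P_1=1, P_2=0, P_3=1, P_4=0: not ((P_1 iff (P_3 implies P_2)) xor (P_4 or (P_2 or P_2 or P_4))) = 1, ((P_1 implies P_3) or (P_4 or P_1)) = 1, so the formula = 1.
Row P_1=1, P_2=0, P_3=0, P_4=0: not ((P_1 iff (P_3 implies P_2)) xor (P_4 or (P_2 or P_2 or P_4))) = 0, ((P_1 implies P_3) or (P_4 or P_1)) = 1, so the formula = 0.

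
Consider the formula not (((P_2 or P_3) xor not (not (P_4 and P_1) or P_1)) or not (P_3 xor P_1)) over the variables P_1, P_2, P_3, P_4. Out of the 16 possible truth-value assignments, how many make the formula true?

P_1 | P_2 | P_3 | P_4 | (P_2 or P_3) | (P_4 and P_1) | not (P_4 and P_1) | (not (P_4 and P_1) or P_1) | (P_3 xor P_1) | not (P_3 xor P_1) | φ
--- | --- | --- | --- | ------------ | ------------- | ----------------- | -------------------------- | ------------- | ----------------- | -
 1  |  1  |  1  |  1  |      1       |       1       |         0         |             1              |       0       |         1         | 0
 1  |  1  |  1  |  0  |      1       |       0       |         1         |             1              |       0       |         1         | 0
 1  |  1  |  0  |  1  |      1       |       1       |         0         |             1              |       1       |         0         | 0
 1  |  1  |  0  |  0  |      1       |       0       |         1         |             1              |       1       |         0         | 0
 1  |  0  |  1  |  1  |      1       |       1       |         0         |             1              |       0       |         1         | 0
 1  |  0  |  1  |  0  |      1       |       0       |         1         |             1              |       0       |         1         | 0
 1  |  0  |  0  |  1  |      0       |       1       |         0         |             1              |       1       |         0         | 1
 1  |  0  |  0  |  0  |      0       |       0       |         1         |             1              |       1       |         0         | 1
 0  |  1  |  1  |  1  |      1       |       0       |         1         |             1              |       1       |         0         | 0
 0  |  1  |  1  |  0  |      1       |       0       |         1         |             1              |       1       |         0         | 0
 0  |  1  |  0  |  1  |      1       |       0       |         1         |             1              |       0       |         1         | 0
 0  |  1  |  0  |  0  |      1       |       0       |         1         |             1              |       0       |         1         | 0
 0  |  0  |  1  |  1  |      1       |       0       |         1         |             1              |       1       |         0         | 0
 0  |  0  |  1  |  0  |      1       |       0       |         1         |             1              |       1       |         0         | 0
 0  |  0  |  0  |  1  |      0       |       0       |         1         |             1              |       0       |         1         | 0
 0  |  0  |  0  |  0  |      0       |       0       |         1         |             1              |       0       |         1         | 0
The formula is true on 2 of the 16 rows.

2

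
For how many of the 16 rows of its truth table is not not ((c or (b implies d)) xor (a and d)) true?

a | b | c | d | φ
- | - | - | - | -
1 | 1 | 1 | 1 | 0
1 | 1 | 1 | 0 | 1
1 | 1 | 0 | 1 | 0
1 | 1 | 0 | 0 | 0
1 | 0 | 1 | 1 | 0
1 | 0 | 1 | 0 | 1
1 | 0 | 0 | 1 | 0
1 | 0 | 0 | 0 | 1
0 | 1 | 1 | 1 | 1
0 | 1 | 1 | 0 | 1
0 | 1 | 0 | 1 | 1
0 | 1 | 0 | 0 | 0
0 | 0 | 1 | 1 | 1
0 | 0 | 1 | 0 | 1
0 | 0 | 0 | 1 | 1
0 | 0 | 0 | 0 | 1
The formula is true on 10 of the 16 rows.

10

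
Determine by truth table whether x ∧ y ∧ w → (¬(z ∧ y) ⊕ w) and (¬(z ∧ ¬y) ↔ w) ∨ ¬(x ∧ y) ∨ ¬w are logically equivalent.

not equivalent

  x      y      z      w    |    φ      ψ  
 True   True   True   True  |   True   True
 True   True   True  False  |   True   True
 True   True  False   True  |  False   True
 True   True  False  False  |   True   True
 True  False   True   True  |   True   True
 True  False   True  False  |   True   True
 True  False  False   True  |   True   True
 True  False  False  False  |   True   True
False   True   True   True  |   True   True
False   True   True  False  |   True   True
False   True  False   True  |   True   True
False   True  False  False  |   True   True
False  False   True   True  |   True   True
False  False   True  False  |   True   True
False  False  False   True  |   True   True
False  False  False  False  |   True   True
The columns differ at x=True, y=True, z=False, w=True (φ=False, ψ=True), so they are not equivalent.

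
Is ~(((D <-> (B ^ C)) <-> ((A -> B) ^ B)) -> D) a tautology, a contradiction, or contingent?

contingent

A | B | C | D | φ
- | - | - | - | -
1 | 1 | 1 | 1 | 0
1 | 1 | 1 | 0 | 0
1 | 1 | 0 | 1 | 0
1 | 1 | 0 | 0 | 1
1 | 0 | 1 | 1 | 0
1 | 0 | 1 | 0 | 1
1 | 0 | 0 | 1 | 0
1 | 0 | 0 | 0 | 0
0 | 1 | 1 | 1 | 0
0 | 1 | 1 | 0 | 0
0 | 1 | 0 | 1 | 0
0 | 1 | 0 | 0 | 1
0 | 0 | 1 | 1 | 0
0 | 0 | 1 | 0 | 0
0 | 0 | 0 | 1 | 0
0 | 0 | 0 | 0 | 1
4 of 16 rows are 1, so the formula is contingent.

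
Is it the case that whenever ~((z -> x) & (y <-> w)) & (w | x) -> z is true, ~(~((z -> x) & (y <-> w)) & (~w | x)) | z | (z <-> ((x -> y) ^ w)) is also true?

x | y | z | w || φ | ψ
T | T | T | T || T | T
T | T | T | F || T | T
T | T | F | T || T | T
T | T | F | F || F | F
T | F | T | T || T | T
T | F | T | F || T | T
T | F | F | T || F | F
T | F | F | F || T | T
F | T | T | T || T | T
F | T | T | F || T | T
F | T | F | T || T | T
F | T | F | F || T | F
F | F | T | T || T | T
F | F | T | F || T | T
F | F | F | T || F | T
F | F | F | F || T | T
At x=F, y=T, z=F, w=F we have φ true but ψ false, so φ does not entail ψ.

no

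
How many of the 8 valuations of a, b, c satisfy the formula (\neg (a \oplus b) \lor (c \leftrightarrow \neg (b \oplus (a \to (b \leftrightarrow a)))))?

6

a | b | c || (a \oplus b) | \neg (a \oplus b) | (b \leftrightarrow a) | φ
1 | 1 | 1 ||      0       |         1         |           1           | 1
1 | 1 | 0 ||      0       |         1         |           1           | 1
1 | 0 | 1 ||      1       |         0         |           0           | 1
1 | 0 | 0 ||      1       |         0         |           0           | 0
0 | 1 | 1 ||      1       |         0         |           0           | 1
0 | 1 | 0 ||      1       |         0         |           0           | 0
0 | 0 | 1 ||      0       |         1         |           1           | 1
0 | 0 | 0 ||      0       |         1         |           1           | 1
The formula is true on 6 of the 8 rows.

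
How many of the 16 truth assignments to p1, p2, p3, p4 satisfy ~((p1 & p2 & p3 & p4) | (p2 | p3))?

4

p1 | p2 | p3 | p4 | φ
-- | -- | -- | -- | -
F  | F  | F  | F  | T
F  | F  | F  | T  | T
F  | F  | T  | F  | F
F  | F  | T  | T  | F
F  | T  | F  | F  | F
F  | T  | F  | T  | F
F  | T  | T  | F  | F
F  | T  | T  | T  | F
T  | F  | F  | F  | T
T  | F  | F  | T  | T
T  | F  | T  | F  | F
T  | F  | T  | T  | F
T  | T  | F  | F  | F
T  | T  | F  | T  | F
T  | T  | T  | F  | F
T  | T  | T  | T  | F
The formula is true on 4 of the 16 rows.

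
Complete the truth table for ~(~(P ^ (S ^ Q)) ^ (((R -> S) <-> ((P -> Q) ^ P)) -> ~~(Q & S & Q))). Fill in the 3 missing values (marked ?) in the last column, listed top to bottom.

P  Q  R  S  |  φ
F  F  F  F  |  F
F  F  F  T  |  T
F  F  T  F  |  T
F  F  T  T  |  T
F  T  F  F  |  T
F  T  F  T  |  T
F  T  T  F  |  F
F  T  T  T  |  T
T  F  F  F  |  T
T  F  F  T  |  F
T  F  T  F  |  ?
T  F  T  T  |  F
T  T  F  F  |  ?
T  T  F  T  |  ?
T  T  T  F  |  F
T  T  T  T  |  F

Row P=T, Q=F, R=T, S=F: ~(P ^ (S ^ Q)) = F, (((R -> S) <-> ((P -> Q) ^ P)) -> ~~(Q & S & Q)) = T, (~(P ^ (S ^ Q)) ^ (((R -> S) <-> ((P -> Q) ^ P)) -> ~~(Q & S & Q))) = T, so the formula = F.
Row P=T, Q=T, R=F, S=F: ~(P ^ (S ^ Q)) = T, (((R -> S) <-> ((P -> Q) ^ P)) -> ~~(Q & S & Q)) = T, (~(P ^ (S ^ Q)) ^ (((R -> S) <-> ((P -> Q) ^ P)) -> ~~(Q & S & Q))) = F, so the formula = T.
Row P=T, Q=T, R=F, S=T: ~(P ^ (S ^ Q)) = F, (((R -> S) <-> ((P -> Q) ^ P)) -> ~~(Q & S & Q)) = T, (~(P ^ (S ^ Q)) ^ (((R -> S) <-> ((P -> Q) ^ P)) -> ~~(Q & S & Q))) = T, so the formula = F.

F, T, F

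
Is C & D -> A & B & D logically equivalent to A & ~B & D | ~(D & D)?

A | B | C | D || φ | ψ
T | T | T | T || T | F
T | T | T | F || T | T
T | T | F | T || T | F
T | T | F | F || T | T
T | F | T | T || F | T
T | F | T | F || T | T
T | F | F | T || T | T
T | F | F | F || T | T
F | T | T | T || F | F
F | T | T | F || T | T
F | T | F | T || T | F
F | T | F | F || T | T
F | F | T | T || F | F
F | F | T | F || T | T
F | F | F | T || T | F
F | F | F | F || T | T
The columns differ at A=T, B=T, C=T, D=T (φ=T, ψ=F), so they are not equivalent.

not equivalent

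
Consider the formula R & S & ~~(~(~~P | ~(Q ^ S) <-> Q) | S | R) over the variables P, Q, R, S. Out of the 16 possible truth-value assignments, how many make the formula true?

  P      Q      R      S         ~P    ~~P   (Q ^ S)  ~(Q ^ S)  (~~P | ~(Q ^ S))  ((~~P | ~(Q ^ S)) <-> Q)  ~((~~P | ~(Q ^ S)) <-> Q)    φ  
False  False  False  False      True  False   False     True          True                 False                       True            False
False  False  False   True      True  False    True    False         False                  True                      False            False
False  False   True  False      True  False   False     True          True                 False                       True            False
False  False   True   True      True  False    True    False         False                  True                      False             True
False   True  False  False      True  False    True    False         False                 False                       True            False
False   True  False   True      True  False   False     True          True                  True                      False            False
False   True   True  False      True  False    True    False         False                 False                       True            False
False   True   True   True      True  False   False     True          True                  True                      False             True
 True  False  False  False     False   True   False     True          True                 False                       True            False
 True  False  False   True     False   True    True    False          True                 False                       True            False
 True  False   True  False     False   True   False     True          True                 False                       True            False
 True  False   True   True     False   True    True    False          True                 False                       True             True
 True   True  False  False     False   True    True    False          True                  True                      False            False
 True   True  False   True     False   True   False     True          True                  True                      False            False
 True   True   True  False     False   True    True    False          True                  True                      False            False
 True   True   True   True     False   True   False     True          True                  True                      False             True
The formula is true on 4 of the 16 rows.

4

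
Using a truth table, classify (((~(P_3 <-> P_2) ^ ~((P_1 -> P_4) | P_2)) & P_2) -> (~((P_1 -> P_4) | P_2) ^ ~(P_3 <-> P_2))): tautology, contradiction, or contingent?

tautology

P_1  P_2  P_3  P_4     (P_3 <-> P_2)  ~(P_3 <-> P_2)  (P_1 -> P_4)  ((P_1 -> P_4) | P_2)  ~((P_1 -> P_4) | P_2)  φ
 T    T    T    T            T              F              T                 T                      F            T
 T    T    T    F            T              F              F                 T                      F            T
 T    T    F    T            F              T              T                 T                      F            T
 T    T    F    F            F              T              F                 T                      F            T
 T    F    T    T            F              T              T                 T                      F            T
 T    F    T    F            F              T              F                 F                      T            T
 T    F    F    T            T              F              T                 T                      F            T
 T    F    F    F            T              F              F                 F                      T            T
 F    T    T    T            T              F              T                 T                      F            T
 F    T    T    F            T              F              T                 T                      F            T
 F    T    F    T            F              T              T                 T                      F            T
 F    T    F    F            F              T              T                 T                      F            T
 F    F    T    T            F              T              T                 T                      F            T
 F    F    T    F            F              T              T                 T                      F            T
 F    F    F    T            T              F              T                 T                      F            T
 F    F    F    F            T              F              T                 T                      F            T
Every row is T, so the formula is a tautology.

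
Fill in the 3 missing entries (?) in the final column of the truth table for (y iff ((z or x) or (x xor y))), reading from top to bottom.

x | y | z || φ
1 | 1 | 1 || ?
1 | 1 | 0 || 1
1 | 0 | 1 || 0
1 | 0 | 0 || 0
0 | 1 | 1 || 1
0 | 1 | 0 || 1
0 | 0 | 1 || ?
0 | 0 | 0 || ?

1, 0, 1

Row x=1, y=1, z=1: ((z or x) or (x xor y)) = 1, so the formula = 1.
Row x=0, y=0, z=1: ((z or x) or (x xor y)) = 1, so the formula = 0.
Row x=0, y=0, z=0: ((z or x) or (x xor y)) = 0, so the formula = 1.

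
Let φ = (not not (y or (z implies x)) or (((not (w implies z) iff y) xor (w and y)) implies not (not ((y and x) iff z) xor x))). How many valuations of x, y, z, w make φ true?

14

x  y  z  w  |  (z implies x)  (y or (z implies x))  not (y or (z implies x))  not not (y or (z implies x))  (w implies z)  not (w implies z)  (not (w implies z) iff y)  (w and y)  (y and x)  ((y and x) iff z)  not ((y and x) iff z)  φ
F  F  F  F  |        T                 T                       F                           T                      T                F                      T                  F          F              T                    F            T
F  F  F  T  |        T                 T                       F                           T                      F                T                      F                  F          F              T                    F            T
F  F  T  F  |        F                 F                       T                           F                      T                F                      T                  F          F              F                    T            F
F  F  T  T  |        F                 F                       T                           F                      T                F                      T                  F          F              F                    T            F
F  T  F  F  |        T                 T                       F                           T                      T                F                      F                  F          F              T                    F            T
F  T  F  T  |        T                 T                       F                           T                      F                T                      T                  T          F              T                    F            T
F  T  T  F  |        F                 T                       F                           T                      T                F                      F                  F          F              F                    T            T
F  T  T  T  |        F                 T                       F                           T                      T                F                      F                  T          F              F                    T            T
T  F  F  F  |        T                 T                       F                           T                      T                F                      T                  F          F              T                    F            T
T  F  F  T  |        T                 T                       F                           T                      F                T                      F                  F          F              T                    F            T
T  F  T  F  |        T                 T                       F                           T                      T                F                      T                  F          F              F                    T            T
T  F  T  T  |        T                 T                       F                           T                      T                F                      T                  F          F              F                    T            T
T  T  F  F  |        T                 T                       F                           T                      T                F                      F                  F          T              F                    T            T
T  T  F  T  |        T                 T                       F                           T                      F                T                      T                  T          T              F                    T            T
T  T  T  F  |        T                 T                       F                           T                      T                F                      F                  F          T              T                    F            T
T  T  T  T  |        T                 T                       F                           T                      T                F                      F                  T          T              T                    F            T
The formula is true on 14 of the 16 rows.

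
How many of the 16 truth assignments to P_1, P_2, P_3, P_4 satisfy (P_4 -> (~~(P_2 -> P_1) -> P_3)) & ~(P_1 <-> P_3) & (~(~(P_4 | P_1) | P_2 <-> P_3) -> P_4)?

P_1  P_2  P_3  P_4     (P_2 -> P_1)  ~(P_2 -> P_1)  ~~(P_2 -> P_1)  (~~(P_2 -> P_1) -> P_3)  (P_1 <-> P_3)  ~(P_1 <-> P_3)  (P_4 | P_1)  ~(P_4 | P_1)  (~(P_4 | P_1) | P_2)  φ
 1    1    1    1           1              0              1                    1                   1              0              1            0                 1            0
 1    1    1    0           1              0              1                    1                   1              0              1            0                 1            0
 1    1    0    1           1              0              1                    0                   0              1              1            0                 1            0
 1    1    0    0           1              0              1                    0                   0              1              1            0                 1            0
 1    0    1    1           1              0              1                    1                   1              0              1            0                 0            0
 1    0    1    0           1              0              1                    1                   1              0              1            0                 0            0
 1    0    0    1           1              0              1                    0                   0              1              1            0                 0            0
 1    0    0    0           1              0              1                    0                   0              1              1            0                 0            1
 0    1    1    1           0              1              0                    1                   0              1              1            0                 1            1
 0    1    1    0           0              1              0                    1                   0              1              0            1                 1            1
 0    1    0    1           0              1              0                    1                   1              0              1            0                 1            0
 0    1    0    0           0              1              0                    1                   1              0              0            1                 1            0
 0    0    1    1           1              0              1                    1                   0              1              1            0                 0            1
 0    0    1    0           1              0              1                    1                   0              1              0            1                 1            1
 0    0    0    1           1              0              1                    0                   1              0              1            0                 0            0
 0    0    0    0           1              0              1                    0                   1              0              0            1                 1            0
The formula is true on 5 of the 16 rows.

5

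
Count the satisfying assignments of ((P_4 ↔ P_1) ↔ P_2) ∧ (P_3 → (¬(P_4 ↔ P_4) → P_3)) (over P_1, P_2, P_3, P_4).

P_1  P_2  P_3  P_4  |  (P_4 ↔ P_1)  ((P_4 ↔ P_1) ↔ P_2)  (P_4 ↔ P_4)  ¬(P_4 ↔ P_4)  (¬(P_4 ↔ P_4) → P_3)  (P_3 → (¬(P_4 ↔ P_4) → P_3))  φ
 F    F    F    F   |       T                F                T            F                 T                         T                F
 F    F    F    T   |       F                T                T            F                 T                         T                T
 F    F    T    F   |       T                F                T            F                 T                         T                F
 F    F    T    T   |       F                T                T            F                 T                         T                T
 F    T    F    F   |       T                T                T            F                 T                         T                T
 F    T    F    T   |       F                F                T            F                 T                         T                F
 F    T    T    F   |       T                T                T            F                 T                         T                T
 F    T    T    T   |       F                F                T            F                 T                         T                F
 T    F    F    F   |       F                T                T            F                 T                         T                T
 T    F    F    T   |       T                F                T            F                 T                         T                F
 T    F    T    F   |       F                T                T            F                 T                         T                T
 T    F    T    T   |       T                F                T            F                 T                         T                F
 T    T    F    F   |       F                F                T            F                 T                         T                F
 T    T    F    T   |       T                T                T            F                 T                         T                T
 T    T    T    F   |       F                F                T            F                 T                         T                F
 T    T    T    T   |       T                T                T            F                 T                         T                T
The formula is true on 8 of the 16 rows.

8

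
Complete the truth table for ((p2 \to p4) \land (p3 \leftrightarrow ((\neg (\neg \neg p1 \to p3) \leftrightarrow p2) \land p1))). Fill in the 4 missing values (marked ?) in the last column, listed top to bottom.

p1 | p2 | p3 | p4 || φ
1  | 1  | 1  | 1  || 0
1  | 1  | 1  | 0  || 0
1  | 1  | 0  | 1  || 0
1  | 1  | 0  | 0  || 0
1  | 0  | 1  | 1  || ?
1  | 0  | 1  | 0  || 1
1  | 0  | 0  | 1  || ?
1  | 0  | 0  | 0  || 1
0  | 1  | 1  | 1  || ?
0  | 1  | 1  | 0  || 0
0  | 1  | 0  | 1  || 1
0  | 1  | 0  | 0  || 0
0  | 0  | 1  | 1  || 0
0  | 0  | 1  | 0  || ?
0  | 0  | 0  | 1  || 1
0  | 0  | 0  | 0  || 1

Row p1=1, p2=0, p3=1, p4=1: (p2 \to p4) = 1, (p3 \leftrightarrow ((\neg (\neg \neg p1 \to p3) \leftrightarrow p2) \land p1)) = 1, so the formula = 1.
Row p1=1, p2=0, p3=0, p4=1: (p2 \to p4) = 1, (p3 \leftrightarrow ((\neg (\neg \neg p1 \to p3) \leftrightarrow p2) \land p1)) = 1, so the formula = 1.
Row p1=0, p2=1, p3=1, p4=1: (p2 \to p4) = 1, (p3 \leftrightarrow ((\neg (\neg \neg p1 \to p3) \leftrightarrow p2) \land p1)) = 0, so the formula = 0.
Row p1=0, p2=0, p3=1, p4=0: (p2 \to p4) = 1, (p3 \leftrightarrow ((\neg (\neg \neg p1 \to p3) \leftrightarrow p2) \land p1)) = 0, so the formula = 0.

1, 1, 0, 0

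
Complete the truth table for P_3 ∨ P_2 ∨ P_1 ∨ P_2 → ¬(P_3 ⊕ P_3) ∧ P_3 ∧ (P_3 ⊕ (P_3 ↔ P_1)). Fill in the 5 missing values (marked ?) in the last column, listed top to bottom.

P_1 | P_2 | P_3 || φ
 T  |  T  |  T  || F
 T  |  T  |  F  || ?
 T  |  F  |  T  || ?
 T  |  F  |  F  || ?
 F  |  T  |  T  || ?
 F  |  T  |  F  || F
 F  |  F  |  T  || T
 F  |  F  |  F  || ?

F, F, F, T, T

Row P_1=T, P_2=T, P_3=F: (P_3 ∨ P_2 ∨ P_1 ∨ P_2) = T, (¬(P_3 ⊕ P_3) ∧ P_3 ∧ (P_3 ⊕ (P_3 ↔ P_1))) = F, so the formula = F.
Row P_1=T, P_2=F, P_3=T: (P_3 ∨ P_2 ∨ P_1 ∨ P_2) = T, (¬(P_3 ⊕ P_3) ∧ P_3 ∧ (P_3 ⊕ (P_3 ↔ P_1))) = F, so the formula = F.
Row P_1=T, P_2=F, P_3=F: (P_3 ∨ P_2 ∨ P_1 ∨ P_2) = T, (¬(P_3 ⊕ P_3) ∧ P_3 ∧ (P_3 ⊕ (P_3 ↔ P_1))) = F, so the formula = F.
Row P_1=F, P_2=T, P_3=T: (P_3 ∨ P_2 ∨ P_1 ∨ P_2) = T, (¬(P_3 ⊕ P_3) ∧ P_3 ∧ (P_3 ⊕ (P_3 ↔ P_1))) = T, so the formula = T.
Row P_1=F, P_2=F, P_3=F: (P_3 ∨ P_2 ∨ P_1 ∨ P_2) = F, (¬(P_3 ⊕ P_3) ∧ P_3 ∧ (P_3 ⊕ (P_3 ↔ P_1))) = F, so the formula = T.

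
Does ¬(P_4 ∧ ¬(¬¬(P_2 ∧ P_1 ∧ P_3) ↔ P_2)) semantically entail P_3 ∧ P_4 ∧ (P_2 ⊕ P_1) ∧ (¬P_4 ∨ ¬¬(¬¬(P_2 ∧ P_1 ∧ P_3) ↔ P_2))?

no

 P_1  |  P_2  |  P_3  |  P_4  |   φ   |   ψ  
----- | ----- | ----- | ----- | ----- | -----
 True |  True |  True |  True |  True | False
 True |  True |  True | False |  True | False
 True |  True | False |  True | False | False
 True |  True | False | False |  True | False
 True | False |  True |  True |  True |  True
 True | False |  True | False |  True | False
 True | False | False |  True |  True | False
 True | False | False | False |  True | False
False |  True |  True |  True | False | False
False |  True |  True | False |  True | False
False |  True | False |  True | False | False
False |  True | False | False |  True | False
False | False |  True |  True |  True | False
False | False |  True | False |  True | False
False | False | False |  True |  True | False
False | False | False | False |  True | False
At P_1=True, P_2=True, P_3=True, P_4=True we have φ true but ψ false, so φ does not entail ψ.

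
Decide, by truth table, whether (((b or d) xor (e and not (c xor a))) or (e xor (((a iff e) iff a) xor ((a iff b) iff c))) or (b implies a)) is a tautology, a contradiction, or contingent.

tautology

a | b | c | d | e || φ
T | T | T | T | T || T
T | T | T | T | F || T
T | T | T | F | T || T
T | T | T | F | F || T
T | T | F | T | T || T
T | T | F | T | F || T
T | T | F | F | T || T
T | T | F | F | F || T
T | F | T | T | T || T
T | F | T | T | F || T
T | F | T | F | T || T
T | F | T | F | F || T
T | F | F | T | T || T
T | F | F | T | F || T
T | F | F | F | T || T
T | F | F | F | F || T
F | T | T | T | T || T
F | T | T | T | F || T
F | T | T | F | T || T
F | T | T | F | F || T
F | T | F | T | T || T
F | T | F | T | F || T
F | T | F | F | T || T
F | T | F | F | F || T
F | F | T | T | T || T
F | F | T | T | F || T
F | F | T | F | T || T
F | F | T | F | F || T
F | F | F | T | T || T
F | F | F | T | F || T
F | F | F | F | T || T
F | F | F | F | F || T
Every row is T, so the formula is a tautology.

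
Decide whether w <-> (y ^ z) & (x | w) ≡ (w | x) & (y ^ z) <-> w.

equivalent

x | y | z | w || φ | ψ
1 | 1 | 1 | 1 || 0 | 0
1 | 1 | 1 | 0 || 1 | 1
1 | 1 | 0 | 1 || 1 | 1
1 | 1 | 0 | 0 || 0 | 0
1 | 0 | 1 | 1 || 1 | 1
1 | 0 | 1 | 0 || 0 | 0
1 | 0 | 0 | 1 || 0 | 0
1 | 0 | 0 | 0 || 1 | 1
0 | 1 | 1 | 1 || 0 | 0
0 | 1 | 1 | 0 || 1 | 1
0 | 1 | 0 | 1 || 1 | 1
0 | 1 | 0 | 0 || 1 | 1
0 | 0 | 1 | 1 || 1 | 1
0 | 0 | 1 | 0 || 1 | 1
0 | 0 | 0 | 1 || 0 | 0
0 | 0 | 0 | 0 || 1 | 1
The columns for φ and ψ agree on every row, so they are logically equivalent.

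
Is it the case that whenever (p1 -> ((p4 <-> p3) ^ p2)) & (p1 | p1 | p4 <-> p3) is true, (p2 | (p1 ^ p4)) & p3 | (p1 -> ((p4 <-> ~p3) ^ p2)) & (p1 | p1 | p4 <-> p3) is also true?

no

  p1  |   p2  |   p3  |   p4  ||   φ   |   ψ  
 True |  True |  True |  True || False |  True
 True |  True |  True | False ||  True |  True
 True |  True | False |  True || False | False
 True |  True | False | False || False | False
 True | False |  True |  True ||  True | False
 True | False |  True | False || False |  True
 True | False | False |  True || False | False
 True | False | False | False || False | False
False |  True |  True |  True ||  True |  True
False |  True |  True | False || False |  True
False |  True | False |  True || False | False
False |  True | False | False ||  True |  True
False | False |  True |  True ||  True |  True
False | False |  True | False || False | False
False | False | False |  True || False | False
False | False | False | False ||  True |  True
At p1=True, p2=False, p3=True, p4=True we have φ true but ψ false, so φ does not entail ψ.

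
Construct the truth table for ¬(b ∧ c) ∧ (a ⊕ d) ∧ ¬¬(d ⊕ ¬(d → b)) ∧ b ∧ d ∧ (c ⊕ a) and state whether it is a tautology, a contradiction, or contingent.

contradiction

  a      b      c      d    |  (b ∧ c)  ¬(b ∧ c)  (a ⊕ d)  (¬(b ∧ c) ∧ (a ⊕ d))  (d → b)  ¬(d → b)  (d ⊕ ¬(d → b))  ¬(d ⊕ ¬(d → b))  ¬¬(d ⊕ ¬(d → b))  (c ⊕ a)    φ  
 True   True   True   True  |    True    False     False          False            True    False         True            False             True         False   False
 True   True   True  False  |    True    False      True          False            True    False        False             True            False         False   False
 True   True  False   True  |   False     True     False          False            True    False         True            False             True          True   False
 True   True  False  False  |   False     True      True           True            True    False        False             True            False          True   False
 True  False   True   True  |   False     True     False          False           False     True        False             True            False         False   False
 True  False   True  False  |   False     True      True           True            True    False        False             True            False         False   False
 True  False  False   True  |   False     True     False          False           False     True        False             True            False          True   False
 True  False  False  False  |   False     True      True           True            True    False        False             True            False          True   False
False   True   True   True  |    True    False      True          False            True    False         True            False             True          True   False
False   True   True  False  |    True    False     False          False            True    False        False             True            False          True   False
False   True  False   True  |   False     True      True           True            True    False         True            False             True         False   False
False   True  False  False  |   False     True     False          False            True    False        False             True            False         False   False
False  False   True   True  |   False     True      True           True           False     True        False             True            False          True   False
False  False   True  False  |   False     True     False          False            True    False        False             True            False          True   False
False  False  False   True  |   False     True      True           True           False     True        False             True            False         False   False
False  False  False  False  |   False     True     False          False            True    False        False             True            False         False   False
Every row is False, so the formula is a contradiction.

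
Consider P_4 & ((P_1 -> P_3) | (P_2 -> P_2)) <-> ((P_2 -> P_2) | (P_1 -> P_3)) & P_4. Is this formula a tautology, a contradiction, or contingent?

P_1 | P_2 | P_3 | P_4 || (P_1 -> P_3) | (P_2 -> P_2) | φ
 F  |  F  |  F  |  F  ||      T       |      T       | T
 F  |  F  |  F  |  T  ||      T       |      T       | T
 F  |  F  |  T  |  F  ||      T       |      T       | T
 F  |  F  |  T  |  T  ||      T       |      T       | T
 F  |  T  |  F  |  F  ||      T       |      T       | T
 F  |  T  |  F  |  T  ||      T       |      T       | T
 F  |  T  |  T  |  F  ||      T       |      T       | T
 F  |  T  |  T  |  T  ||      T       |      T       | T
 T  |  F  |  F  |  F  ||      F       |      T       | T
 T  |  F  |  F  |  T  ||      F       |      T       | T
 T  |  F  |  T  |  F  ||      T       |      T       | T
 T  |  F  |  T  |  T  ||      T       |      T       | T
 T  |  T  |  F  |  F  ||      F       |      T       | T
 T  |  T  |  F  |  T  ||      F       |      T       | T
 T  |  T  |  T  |  F  ||      T       |      T       | T
 T  |  T  |  T  |  T  ||      T       |      T       | T
Every row is T, so the formula is a tautology.

tautology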